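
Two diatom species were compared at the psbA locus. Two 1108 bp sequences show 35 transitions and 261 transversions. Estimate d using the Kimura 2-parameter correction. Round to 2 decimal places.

P = 35/1108 ≈ 0.031588 and Q = 261/1108 ≈ 0.23556.
Under the Kimura two-parameter model, d = −½ ln(1 − 2P − Q) − ¼ ln(1 − 2Q).
1 − 2P − Q = 0.701264, giving −½ ln(0.701264) = 0.177435.
1 − 2Q = 0.52888, giving −¼ ln(0.52888) = 0.159248.
d = 0.177435 + 0.159248 = 0.336683.

0.34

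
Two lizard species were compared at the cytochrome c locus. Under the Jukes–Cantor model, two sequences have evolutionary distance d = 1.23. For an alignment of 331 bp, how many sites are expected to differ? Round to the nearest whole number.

200

Invert JC69: p = (3/4)(1 − e^(−4d/3)) = 0.75 × (1 − e^(-1.64)) = 0.75 × (1 − 0.193980) = 0.604515.
Expected differing sites = pL ≈ 0.604515 × 331 = 200.094465 ≈ 200.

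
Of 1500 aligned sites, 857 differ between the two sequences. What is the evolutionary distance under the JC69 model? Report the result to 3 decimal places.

1.076

p = 857/1500 ≈ 0.571333.
d = −(3/4) ln(1 − 4p/3) = −0.75 ln(1 − 0.761777) = −0.75 ln(0.238223)
  = −0.75 × (-1.434548) = 1.075911 substitutions/site.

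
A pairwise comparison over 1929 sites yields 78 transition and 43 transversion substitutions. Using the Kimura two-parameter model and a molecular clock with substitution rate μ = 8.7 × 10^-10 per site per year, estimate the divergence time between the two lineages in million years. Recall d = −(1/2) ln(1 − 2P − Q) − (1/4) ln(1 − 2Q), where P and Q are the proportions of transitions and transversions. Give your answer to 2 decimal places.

P = 78/1929 ≈ 0.040435 and Q = 43/1929 ≈ 0.022291.
Under the Kimura two-parameter model, d = −½ ln(1 − 2P − Q) − ¼ ln(1 − 2Q).
1 − 2P − Q = 0.896839, giving −½ ln(0.896839) = 0.054439.
1 − 2Q = 0.955418, giving −¼ ln(0.955418) = 0.011402.
d = 0.054439 + 0.011402 = 0.065841.
Under a molecular clock d = 2μt, so t = d/(2μ) = 0.065841 / (2 × 8.7 × 10^-10) = 37.84 million years.

37.84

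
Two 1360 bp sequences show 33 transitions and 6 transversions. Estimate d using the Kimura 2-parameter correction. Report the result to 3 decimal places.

0.029

P = 33/1360 ≈ 0.024265 and Q = 6/1360 ≈ 0.004412.
Under the Kimura two-parameter model, d = −½ ln(1 − 2P − Q) − ¼ ln(1 − 2Q).
1 − 2P − Q = 0.947058, giving −½ ln(0.947058) = 0.027197.
1 − 2Q = 0.991176, giving −¼ ln(0.991176) = 0.002216.
d = 0.027197 + 0.002216 = 0.029413.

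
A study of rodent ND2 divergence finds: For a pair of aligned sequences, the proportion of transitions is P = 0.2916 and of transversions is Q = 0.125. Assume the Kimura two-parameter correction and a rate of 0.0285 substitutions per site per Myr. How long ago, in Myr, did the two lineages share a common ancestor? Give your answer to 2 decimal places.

12.07

Under the Kimura two-parameter model, d = −½ ln(1 − 2P − Q) − ¼ ln(1 − 2Q).
1 − 2P − Q = 0.2918, giving −½ ln(0.2918) = 0.615843.
1 − 2Q = 0.75, giving −¼ ln(0.75) = 0.071921.
d = 0.615843 + 0.071921 = 0.687764.
Under a molecular clock d = 2μt, so t = d/(2μ) = 0.687764 / (2 × 0.0285) = 12.07 Myr.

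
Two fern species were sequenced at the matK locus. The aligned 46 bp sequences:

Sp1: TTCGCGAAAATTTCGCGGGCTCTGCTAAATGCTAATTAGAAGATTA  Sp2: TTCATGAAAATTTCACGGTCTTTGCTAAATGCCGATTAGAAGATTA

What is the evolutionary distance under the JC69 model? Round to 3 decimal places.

0.170

The sequences differ at 7 of 46 sites (4, 5, 15, 19, 22, 33, 34), so p = 7/46 ≈ 0.152174.
d = −(3/4) ln(1 − 4p/3) = −0.75 ln(1 − 0.202899) = −0.75 ln(0.797101)
  = −0.75 × (-0.226774) = 0.170081 substitutions/site.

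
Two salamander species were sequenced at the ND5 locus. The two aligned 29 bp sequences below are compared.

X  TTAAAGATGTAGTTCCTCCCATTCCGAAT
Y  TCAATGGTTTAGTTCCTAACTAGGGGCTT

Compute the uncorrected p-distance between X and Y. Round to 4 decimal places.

The sequences differ at 13 of 29 positions.
p = 13/29 = 0.448275… ≈ 0.4483 (to 4 d.p.).

0.4483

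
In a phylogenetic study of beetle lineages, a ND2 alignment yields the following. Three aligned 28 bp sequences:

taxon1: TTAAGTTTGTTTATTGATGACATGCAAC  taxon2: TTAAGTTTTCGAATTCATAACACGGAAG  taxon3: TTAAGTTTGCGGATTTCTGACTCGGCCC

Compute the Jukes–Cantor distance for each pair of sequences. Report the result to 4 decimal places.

taxon1–taxon2: 9/28 sites differ → p ≈ 0.321429, d = −0.75 ln(1 − 0.428572) = 0.419713 ≈ 0.4197.
taxon1–taxon3: 10/28 sites differ → p ≈ 0.357143, d = −0.75 ln(1 − 0.476191) = 0.484971 ≈ 0.4850.
taxon2–taxon3: 9/28 sites differ → p ≈ 0.321429, d = −0.75 ln(1 − 0.428572) = 0.419713 ≈ 0.4197.

d(taxon1,taxon2) = 0.4197, d(taxon1,taxon3) = 0.4850, d(taxon2,taxon3) = 0.4197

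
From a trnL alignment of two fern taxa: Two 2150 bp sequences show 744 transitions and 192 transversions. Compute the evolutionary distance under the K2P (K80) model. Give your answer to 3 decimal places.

P = 744/2150 ≈ 0.346047 and Q = 192/2150 ≈ 0.089302.
Under the Kimura two-parameter model, d = −½ ln(1 − 2P − Q) − ¼ ln(1 − 2Q).
1 − 2P − Q = 0.218604, giving −½ ln(0.218604) = 0.760247.
1 − 2Q = 0.821396, giving −¼ ln(0.821396) = 0.049187.
d = 0.760247 + 0.049187 = 0.809434.

0.809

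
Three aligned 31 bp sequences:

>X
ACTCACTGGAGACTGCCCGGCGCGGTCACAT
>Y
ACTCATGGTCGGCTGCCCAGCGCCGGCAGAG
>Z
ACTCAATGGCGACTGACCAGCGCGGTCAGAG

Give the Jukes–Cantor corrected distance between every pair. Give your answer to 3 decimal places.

d(X,Y) = 0.422, d(X,Z) = 0.224, d(Y,Z) = 0.269

X–Y: 10/31 sites differ → p ≈ 0.322581, d = −0.75 ln(1 − 0.430108) = 0.421731 ≈ 0.422.
X–Z: 6/31 sites differ → p ≈ 0.193548, d = −0.75 ln(1 − 0.258064) = 0.223869 ≈ 0.224.
Y–Z: 7/31 sites differ → p ≈ 0.225806, d = −0.75 ln(1 − 0.301075) = 0.268659 ≈ 0.269.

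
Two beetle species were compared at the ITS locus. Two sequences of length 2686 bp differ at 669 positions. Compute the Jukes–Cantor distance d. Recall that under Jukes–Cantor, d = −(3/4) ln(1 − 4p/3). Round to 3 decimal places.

0.303

p = 669/2686 ≈ 0.249069.
d = −(3/4) ln(1 − 4p/3) = −0.75 ln(1 − 0.332092) = −0.75 ln(0.667908)
  = −0.75 × (-0.403605) = 0.302704 substitutions/site.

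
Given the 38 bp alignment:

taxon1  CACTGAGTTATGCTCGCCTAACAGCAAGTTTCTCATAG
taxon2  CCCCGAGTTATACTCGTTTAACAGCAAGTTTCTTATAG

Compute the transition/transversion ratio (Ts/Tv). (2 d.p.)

5.00

Transitions are A↔G and C↔T; transversions are all other mismatches.
Transitions: 5. Transversions: 1.
R = 5/1 = 5.00.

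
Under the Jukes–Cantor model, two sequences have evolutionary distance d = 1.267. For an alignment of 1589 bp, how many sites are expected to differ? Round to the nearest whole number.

972

Invert JC69: p = (3/4)(1 − e^(−4d/3)) = 0.75 × (1 − e^(-1.689333)) = 0.75 × (1 − 0.184643) = 0.611518.
Expected differing sites = pL ≈ 0.611518 × 1589 = 971.702102 ≈ 972.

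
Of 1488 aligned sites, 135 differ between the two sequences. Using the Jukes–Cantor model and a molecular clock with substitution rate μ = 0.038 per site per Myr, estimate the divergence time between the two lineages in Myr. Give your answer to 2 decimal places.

1.27

p = 135/1488 ≈ 0.090726.
d = −(3/4) ln(1 − 4p/3) = −0.75 ln(1 − 0.120968) = −0.75 ln(0.879032)
  = −0.75 × (-0.128934) = 0.096701 substitutions/site.
Under a molecular clock d = 2μt, so t = d/(2μ) = 0.096701 / (2 × 0.038) = 1.27 Myr.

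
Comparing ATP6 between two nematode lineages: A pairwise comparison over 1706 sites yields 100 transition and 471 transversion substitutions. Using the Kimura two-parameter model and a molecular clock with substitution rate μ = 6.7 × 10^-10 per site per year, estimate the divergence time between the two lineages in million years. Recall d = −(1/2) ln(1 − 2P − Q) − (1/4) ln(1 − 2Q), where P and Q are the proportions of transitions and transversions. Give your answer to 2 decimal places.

336.35

P = 100/1706 ≈ 0.058617 and Q = 471/1706 ≈ 0.276084.
Under the Kimura two-parameter model, d = −½ ln(1 − 2P − Q) − ¼ ln(1 − 2Q).
1 − 2P − Q = 0.606682, giving −½ ln(0.606682) = 0.249875.
1 − 2Q = 0.447832, giving −¼ ln(0.447832) = 0.200834.
d = 0.249875 + 0.200834 = 0.450709.
Under a molecular clock d = 2μt, so t = d/(2μ) = 0.450709 / (2 × 6.7 × 10^-10) = 336.35 million years.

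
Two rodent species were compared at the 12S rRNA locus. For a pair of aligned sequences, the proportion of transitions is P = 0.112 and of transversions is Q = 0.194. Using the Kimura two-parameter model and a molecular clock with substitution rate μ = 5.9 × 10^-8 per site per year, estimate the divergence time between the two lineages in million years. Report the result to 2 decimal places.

Under the Kimura two-parameter model, d = −½ ln(1 − 2P − Q) − ¼ ln(1 − 2Q).
1 − 2P − Q = 0.582, giving −½ ln(0.582) = 0.270642.
1 − 2Q = 0.612, giving −¼ ln(0.612) = 0.122756.
d = 0.270642 + 0.122756 = 0.393398.
Under a molecular clock d = 2μt, so t = d/(2μ) = 0.393398 / (2 × 5.9 × 10^-8) = 3.33 million years.

3.33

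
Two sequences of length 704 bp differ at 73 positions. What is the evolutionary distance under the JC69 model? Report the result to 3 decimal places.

p = 73/704 ≈ 0.103693.
d = −(3/4) ln(1 − 4p/3) = −0.75 ln(1 − 0.138257) = −0.75 ln(0.861743)
  = −0.75 × (-0.148798) = 0.111599 substitutions/site.

0.112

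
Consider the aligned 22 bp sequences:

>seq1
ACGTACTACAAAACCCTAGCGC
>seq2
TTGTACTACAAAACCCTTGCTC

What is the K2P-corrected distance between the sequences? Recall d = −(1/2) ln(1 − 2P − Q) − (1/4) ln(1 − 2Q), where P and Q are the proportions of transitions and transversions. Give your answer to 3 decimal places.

0.209

Of 22 sites, 1 differences are transitions and 3 are transversions, so P = 1/22 ≈ 0.045455 and Q = 3/22 ≈ 0.136364.
Under the Kimura two-parameter model, d = −½ ln(1 − 2P − Q) − ¼ ln(1 − 2Q).
1 − 2P − Q = 0.772726, giving −½ ln(0.772726) = 0.128915.
1 − 2Q = 0.727272, giving −¼ ln(0.727272) = 0.079614.
d = 0.128915 + 0.079614 = 0.208529.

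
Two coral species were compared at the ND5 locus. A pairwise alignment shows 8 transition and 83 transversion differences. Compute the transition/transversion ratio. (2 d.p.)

R = 8/83 = 0.096385… ≈ 0.10 (to 2 d.p.).

0.10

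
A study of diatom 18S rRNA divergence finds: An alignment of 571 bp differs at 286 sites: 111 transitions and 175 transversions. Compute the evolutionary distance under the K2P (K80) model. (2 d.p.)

0.83

P = 111/571 ≈ 0.194396 and Q = 175/571 ≈ 0.30648.
Under the Kimura two-parameter model, d = −½ ln(1 − 2P − Q) − ¼ ln(1 − 2Q).
1 − 2P − Q = 0.304728, giving −½ ln(0.304728) = 0.594168.
1 − 2Q = 0.38704, giving −¼ ln(0.38704) = 0.237307.
d = 0.594168 + 0.237307 = 0.831475.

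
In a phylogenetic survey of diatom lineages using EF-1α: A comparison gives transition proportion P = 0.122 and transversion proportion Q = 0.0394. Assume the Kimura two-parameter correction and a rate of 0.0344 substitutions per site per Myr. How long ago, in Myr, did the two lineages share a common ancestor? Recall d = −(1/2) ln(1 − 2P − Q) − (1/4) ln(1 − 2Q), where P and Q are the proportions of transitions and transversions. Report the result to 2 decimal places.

Under the Kimura two-parameter model, d = −½ ln(1 − 2P − Q) − ¼ ln(1 − 2Q).
1 − 2P − Q = 0.7166, giving −½ ln(0.7166) = 0.166619.
1 − 2Q = 0.9212, giving −¼ ln(0.9212) = 0.020520.
d = 0.166619 + 0.020520 = 0.187139.
Under a molecular clock d = 2μt, so t = d/(2μ) = 0.187139 / (2 × 0.0344) = 2.72 Myr.

2.72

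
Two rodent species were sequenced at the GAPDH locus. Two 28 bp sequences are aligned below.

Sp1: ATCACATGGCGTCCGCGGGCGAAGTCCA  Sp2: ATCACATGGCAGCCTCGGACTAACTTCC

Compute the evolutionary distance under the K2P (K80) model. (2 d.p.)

0.36

Of 28 sites, 3 differences are transitions and 5 are transversions, so P = 3/28 ≈ 0.107143 and Q = 5/28 ≈ 0.178571.
Under the Kimura two-parameter model, d = −½ ln(1 − 2P − Q) − ¼ ln(1 − 2Q).
1 − 2P − Q = 0.607143, giving −½ ln(0.607143) = 0.249495.
1 − 2Q = 0.642858, giving −¼ ln(0.642858) = 0.110458.
d = 0.249495 + 0.110458 = 0.359953.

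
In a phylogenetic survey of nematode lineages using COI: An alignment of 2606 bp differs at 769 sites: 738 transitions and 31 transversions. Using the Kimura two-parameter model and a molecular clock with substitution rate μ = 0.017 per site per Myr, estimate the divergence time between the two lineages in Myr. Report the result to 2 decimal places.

12.87

P = 738/2606 ≈ 0.283193 and Q = 31/2606 ≈ 0.011896.
Under the Kimura two-parameter model, d = −½ ln(1 − 2P − Q) − ¼ ln(1 − 2Q).
1 − 2P − Q = 0.421718, giving −½ ln(0.421718) = 0.431709.
1 − 2Q = 0.976208, giving −¼ ln(0.976208) = 0.006020.
d = 0.431709 + 0.006020 = 0.437729.
Under a molecular clock d = 2μt, so t = d/(2μ) = 0.437729 / (2 × 0.017) = 12.87 Myr.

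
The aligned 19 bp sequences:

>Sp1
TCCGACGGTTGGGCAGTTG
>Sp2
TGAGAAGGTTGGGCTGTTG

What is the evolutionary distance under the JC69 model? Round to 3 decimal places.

0.247

The sequences differ at 4 of 19 sites (2, 3, 6, 15), so p = 4/19 ≈ 0.210526.
d = −(3/4) ln(1 − 4p/3) = −0.75 ln(1 − 0.280701) = −0.75 ln(0.719299)
  = −0.75 × (-0.329478) = 0.247109 substitutions/site.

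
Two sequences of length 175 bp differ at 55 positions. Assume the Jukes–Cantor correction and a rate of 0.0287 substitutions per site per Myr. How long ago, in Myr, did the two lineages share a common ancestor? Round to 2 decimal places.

p = 55/175 ≈ 0.314286.
d = −(3/4) ln(1 − 4p/3) = −0.75 ln(1 − 0.419048) = −0.75 ln(0.580952)
  = −0.75 × (-0.543087) = 0.407315 substitutions/site.
Under a molecular clock d = 2μt, so t = d/(2μ) = 0.407315 / (2 × 0.0287) = 7.10 Myr.

7.10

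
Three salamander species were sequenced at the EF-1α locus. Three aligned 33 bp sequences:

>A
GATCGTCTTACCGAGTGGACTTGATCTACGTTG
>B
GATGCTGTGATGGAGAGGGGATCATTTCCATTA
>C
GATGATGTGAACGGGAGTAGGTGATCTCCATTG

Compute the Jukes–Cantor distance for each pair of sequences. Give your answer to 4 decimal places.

A–B: 15/33 sites differ → p ≈ 0.454545, d = −0.75 ln(1 − 0.60606) = 0.698667 ≈ 0.6987.
A–C: 12/33 sites differ → p ≈ 0.363636, d = −0.75 ln(1 − 0.484848) = 0.497470 ≈ 0.4975.
B–C: 10/33 sites differ → p ≈ 0.30303, d = −0.75 ln(1 − 0.40404) = 0.388186 ≈ 0.3882.

d(A,B) = 0.6987, d(A,C) = 0.4975, d(B,C) = 0.3882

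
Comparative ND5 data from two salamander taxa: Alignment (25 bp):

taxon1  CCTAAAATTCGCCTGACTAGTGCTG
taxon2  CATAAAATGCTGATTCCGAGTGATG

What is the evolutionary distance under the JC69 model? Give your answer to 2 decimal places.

0.49

The sequences differ at 9 of 25 sites (2, 9, 11, 12, 13, 15, 16, 18, 23), so p = 9/25 = 0.36.
d = −(3/4) ln(1 − 4p/3) = −0.75 ln(1 − 0.48) = −0.75 ln(0.52)
  = −0.75 × (-0.653926) = 0.490445 substitutions/site.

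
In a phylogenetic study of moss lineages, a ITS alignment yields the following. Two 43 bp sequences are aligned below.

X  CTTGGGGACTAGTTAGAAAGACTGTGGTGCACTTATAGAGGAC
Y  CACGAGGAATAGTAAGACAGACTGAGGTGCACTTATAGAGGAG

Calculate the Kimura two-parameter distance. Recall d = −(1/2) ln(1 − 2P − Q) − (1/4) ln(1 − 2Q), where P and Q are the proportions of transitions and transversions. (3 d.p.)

Of 43 sites, 2 differences are transitions and 6 are transversions, so P = 2/43 ≈ 0.046512 and Q = 6/43 ≈ 0.139535.
Under the Kimura two-parameter model, d = −½ ln(1 − 2P − Q) − ¼ ln(1 − 2Q).
1 − 2P − Q = 0.767441, giving −½ ln(0.767441) = 0.132347.
1 − 2Q = 0.72093, giving −¼ ln(0.72093) = 0.081803.
d = 0.132347 + 0.081803 = 0.214150.

0.214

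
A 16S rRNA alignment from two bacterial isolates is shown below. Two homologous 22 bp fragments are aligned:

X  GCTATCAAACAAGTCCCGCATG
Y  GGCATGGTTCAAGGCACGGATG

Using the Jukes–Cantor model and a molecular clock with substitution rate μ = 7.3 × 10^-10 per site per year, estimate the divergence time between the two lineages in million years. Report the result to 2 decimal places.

405.03

The sequences differ at 9 of 22 sites (2, 3, 6, 7, 8, 9, 14, 16, 19), so p = 9/22 ≈ 0.409091.
d = −(3/4) ln(1 − 4p/3) = −0.75 ln(1 − 0.545455) = −0.75 ln(0.454545)
  = −0.75 × (-0.788458) = 0.591344 substitutions/site.
Under a molecular clock d = 2μt, so t = d/(2μ) = 0.591344 / (2 × 7.3 × 10^-10) = 405.03 million years.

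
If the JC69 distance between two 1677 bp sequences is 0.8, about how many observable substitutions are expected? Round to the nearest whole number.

Invert JC69: p = (3/4)(1 − e^(−4d/3)) = 0.75 × (1 − e^(-1.066667)) = 0.75 × (1 − 0.344154) = 0.491885.
Expected differing sites = pL ≈ 0.491885 × 1677 = 824.891145 ≈ 825.

825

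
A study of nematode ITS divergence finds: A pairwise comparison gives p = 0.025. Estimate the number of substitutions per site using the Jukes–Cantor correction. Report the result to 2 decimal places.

d = −(3/4) ln(1 − 4p/3) = −0.75 ln(1 − 0.033333) = −0.75 ln(0.966667)
  = −0.75 × (-0.033901) = 0.025426 substitutions/site.

0.03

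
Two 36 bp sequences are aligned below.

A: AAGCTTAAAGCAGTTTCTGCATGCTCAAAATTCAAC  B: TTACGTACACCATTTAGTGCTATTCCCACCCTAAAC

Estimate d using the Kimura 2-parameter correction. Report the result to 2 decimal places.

0.96

Of 36 sites, 4 differences are transitions and 15 are transversions, so P = 4/36 ≈ 0.111111 and Q = 15/36 ≈ 0.416667.
Under the Kimura two-parameter model, d = −½ ln(1 − 2P − Q) − ¼ ln(1 − 2Q).
1 − 2P − Q = 0.361111, giving −½ ln(0.361111) = 0.509285.
1 − 2Q = 0.166666, giving −¼ ln(0.166666) = 0.447941.
d = 0.509285 + 0.447941 = 0.957226.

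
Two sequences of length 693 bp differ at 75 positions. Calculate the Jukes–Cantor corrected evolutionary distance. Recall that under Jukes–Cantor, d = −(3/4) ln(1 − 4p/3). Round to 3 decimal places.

0.117

p = 75/693 ≈ 0.108225.
d = −(3/4) ln(1 − 4p/3) = −0.75 ln(1 − 0.1443) = −0.75 ln(0.8557)
  = −0.75 × (-0.155835) = 0.116876 substitutions/site.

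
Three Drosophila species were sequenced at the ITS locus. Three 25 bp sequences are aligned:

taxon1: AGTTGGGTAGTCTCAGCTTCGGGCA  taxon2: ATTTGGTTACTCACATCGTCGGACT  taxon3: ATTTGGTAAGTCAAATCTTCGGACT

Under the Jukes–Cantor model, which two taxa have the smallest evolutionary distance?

taxon1–taxon2: 8/25 differ, p = 0.320, d = 0.417.
taxon1–taxon3: 8/25 differ, p = 0.320, d = 0.417.
taxon2–taxon3: 4/25 differ, p = 0.160, d = 0.180.
The smallest distance is between taxon2 and taxon3.

taxon2 and taxon3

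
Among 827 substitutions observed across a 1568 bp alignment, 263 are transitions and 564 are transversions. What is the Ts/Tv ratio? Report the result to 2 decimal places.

0.47

R = 263/564 = 0.466312… ≈ 0.47 (to 2 d.p.).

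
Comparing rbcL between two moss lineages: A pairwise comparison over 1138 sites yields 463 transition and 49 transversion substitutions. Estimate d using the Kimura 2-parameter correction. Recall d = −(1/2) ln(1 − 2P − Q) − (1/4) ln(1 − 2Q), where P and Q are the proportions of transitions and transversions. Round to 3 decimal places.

0.994

P = 463/1138 ≈ 0.406854 and Q = 49/1138 ≈ 0.043058.
Under the Kimura two-parameter model, d = −½ ln(1 − 2P − Q) − ¼ ln(1 − 2Q).
1 − 2P − Q = 0.143234, giving −½ ln(0.143234) = 0.971638.
1 − 2Q = 0.913884, giving −¼ ln(0.913884) = 0.022513.
d = 0.971638 + 0.022513 = 0.994151.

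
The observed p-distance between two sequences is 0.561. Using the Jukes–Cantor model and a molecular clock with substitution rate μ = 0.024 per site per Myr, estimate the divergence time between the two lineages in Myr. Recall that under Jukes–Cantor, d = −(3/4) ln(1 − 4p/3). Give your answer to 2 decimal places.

d = −(3/4) ln(1 − 4p/3) = −0.75 ln(1 − 0.748) = −0.75 ln(0.252)
  = −0.75 × (-1.378326) = 1.033745 substitutions/site.
Under a molecular clock d = 2μt, so t = d/(2μ) = 1.033745 / (2 × 0.024) = 21.54 Myr.

21.54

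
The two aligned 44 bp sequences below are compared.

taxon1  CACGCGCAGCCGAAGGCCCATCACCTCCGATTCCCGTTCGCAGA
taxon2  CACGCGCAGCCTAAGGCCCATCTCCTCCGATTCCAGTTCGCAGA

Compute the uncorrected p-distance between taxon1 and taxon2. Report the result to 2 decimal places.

0.07

The sequences differ at 3 of 44 positions (sites 12, 23, 35).
p = 3/44 = 0.068181… ≈ 0.07 (to 2 d.p.).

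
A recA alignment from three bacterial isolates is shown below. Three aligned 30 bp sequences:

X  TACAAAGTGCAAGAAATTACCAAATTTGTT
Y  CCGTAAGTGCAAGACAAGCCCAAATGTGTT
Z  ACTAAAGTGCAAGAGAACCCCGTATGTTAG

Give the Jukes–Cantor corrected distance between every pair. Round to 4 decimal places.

d(X,Y) = 0.3831, d(X,Z) = 0.6467, d(Y,Z) = 0.4408

X–Y: 9/30 sites differ → p = 0.3, d = −0.75 ln(1 − 0.4) = 0.383119 ≈ 0.3831.
X–Z: 13/30 sites differ → p ≈ 0.433333, d = −0.75 ln(1 − 0.577777) = 0.646666 ≈ 0.6467.
Y–Z: 10/30 sites differ → p ≈ 0.333333, d = −0.75 ln(1 − 0.444444) = 0.440839 ≈ 0.4408.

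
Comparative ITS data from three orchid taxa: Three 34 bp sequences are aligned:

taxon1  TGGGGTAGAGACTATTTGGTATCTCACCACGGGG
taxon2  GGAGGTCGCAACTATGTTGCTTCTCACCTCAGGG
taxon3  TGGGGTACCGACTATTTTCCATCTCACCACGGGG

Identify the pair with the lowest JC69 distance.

taxon1–taxon2: 11/34 differ, p = 0.324, d = 0.423.
taxon1–taxon3: 5/34 differ, p = 0.147, d = 0.164.
taxon2–taxon3: 10/34 differ, p = 0.294, d = 0.373.
The smallest distance is between taxon1 and taxon3.

taxon1 and taxon3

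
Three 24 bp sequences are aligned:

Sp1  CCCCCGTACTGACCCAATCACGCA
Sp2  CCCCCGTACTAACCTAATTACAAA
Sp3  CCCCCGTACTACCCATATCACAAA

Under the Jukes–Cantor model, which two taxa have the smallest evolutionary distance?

Sp1–Sp2: 5/24 differ, p = 0.208, d = 0.244.
Sp1–Sp3: 6/24 differ, p = 0.250, d = 0.304.
Sp2–Sp3: 4/24 differ, p = 0.167, d = 0.188.
The smallest distance is between Sp2 and Sp3.

Sp2 and Sp3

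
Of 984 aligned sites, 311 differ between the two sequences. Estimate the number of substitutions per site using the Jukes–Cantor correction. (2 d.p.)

p = 311/984 ≈ 0.316057.
d = −(3/4) ln(1 − 4p/3) = −0.75 ln(1 − 0.421409) = −0.75 ln(0.578591)
  = −0.75 × (-0.547159) = 0.410369 substitutions/site.

0.41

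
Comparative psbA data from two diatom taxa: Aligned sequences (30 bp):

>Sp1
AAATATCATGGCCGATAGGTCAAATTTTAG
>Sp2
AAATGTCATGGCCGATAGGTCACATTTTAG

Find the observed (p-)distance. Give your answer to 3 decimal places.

0.067

The sequences differ at 2 of 30 positions (sites 5, 23).
p = 2/30 = 0.066666… ≈ 0.067 (to 3 d.p.).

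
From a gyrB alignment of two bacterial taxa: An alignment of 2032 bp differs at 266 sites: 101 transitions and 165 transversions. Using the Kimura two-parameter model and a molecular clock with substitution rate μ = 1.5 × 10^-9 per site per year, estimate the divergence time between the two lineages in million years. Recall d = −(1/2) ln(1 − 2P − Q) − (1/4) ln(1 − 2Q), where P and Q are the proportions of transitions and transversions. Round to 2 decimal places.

47.97

P = 101/2032 ≈ 0.049705 and Q = 165/2032 ≈ 0.081201.
Under the Kimura two-parameter model, d = −½ ln(1 − 2P − Q) − ¼ ln(1 − 2Q).
1 − 2P − Q = 0.819389, giving −½ ln(0.819389) = 0.099598.
1 − 2Q = 0.837598, giving −¼ ln(0.837598) = 0.044304.
d = 0.099598 + 0.044304 = 0.143902.
Under a molecular clock d = 2μt, so t = d/(2μ) = 0.143902 / (2 × 1.5 × 10^-9) = 47.97 million years.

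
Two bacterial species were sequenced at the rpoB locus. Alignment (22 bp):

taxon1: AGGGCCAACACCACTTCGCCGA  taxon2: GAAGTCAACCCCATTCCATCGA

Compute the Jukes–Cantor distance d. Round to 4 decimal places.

The sequences differ at 9 of 22 sites (1, 2, 3, 5, 10, 14, 16, 18, 19), so p = 9/22 ≈ 0.409091.
d = −(3/4) ln(1 − 4p/3) = −0.75 ln(1 − 0.545455) = −0.75 ln(0.454545)
  = −0.75 × (-0.788458) = 0.591344 substitutions/site.

0.5913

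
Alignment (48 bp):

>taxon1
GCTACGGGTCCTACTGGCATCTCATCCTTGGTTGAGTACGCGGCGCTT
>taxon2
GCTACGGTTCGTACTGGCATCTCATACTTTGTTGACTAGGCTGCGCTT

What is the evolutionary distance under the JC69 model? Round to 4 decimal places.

0.1622

The sequences differ at 7 of 48 sites (8, 11, 26, 30, 36, 39, 42), so p = 7/48 ≈ 0.145833.
d = −(3/4) ln(1 − 4p/3) = −0.75 ln(1 − 0.194444) = −0.75 ln(0.805556)
  = −0.75 × (-0.216223) = 0.162167 substitutions/site.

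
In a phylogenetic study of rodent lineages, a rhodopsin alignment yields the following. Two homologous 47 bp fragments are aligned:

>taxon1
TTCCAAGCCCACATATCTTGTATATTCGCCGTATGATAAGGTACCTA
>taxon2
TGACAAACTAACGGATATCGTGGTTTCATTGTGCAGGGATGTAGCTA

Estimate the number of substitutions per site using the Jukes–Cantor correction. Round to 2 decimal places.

The sequences differ at 23 of 47 sites, so p = 23/47 ≈ 0.489362.
d = −(3/4) ln(1 − 4p/3) = −0.75 ln(1 − 0.652483) = −0.75 ln(0.347517)
  = −0.75 × (-1.056942) = 0.792707 substitutions/site.

0.79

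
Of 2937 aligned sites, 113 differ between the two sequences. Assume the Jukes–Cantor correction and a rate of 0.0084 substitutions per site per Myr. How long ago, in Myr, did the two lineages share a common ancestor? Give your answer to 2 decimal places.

2.35

p = 113/2937 ≈ 0.038475.
d = −(3/4) ln(1 − 4p/3) = −0.75 ln(1 − 0.0513) = −0.75 ln(0.9487)
  = −0.75 × (-0.052663) = 0.039497 substitutions/site.
Under a molecular clock d = 2μt, so t = d/(2μ) = 0.039497 / (2 × 0.0084) = 2.35 Myr.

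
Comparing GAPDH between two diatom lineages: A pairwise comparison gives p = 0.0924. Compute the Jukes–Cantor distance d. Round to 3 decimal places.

0.099

d = −(3/4) ln(1 − 4p/3) = −0.75 ln(1 − 0.1232) = −0.75 ln(0.8768)
  = −0.75 × (-0.131476) = 0.098607 substitutions/site.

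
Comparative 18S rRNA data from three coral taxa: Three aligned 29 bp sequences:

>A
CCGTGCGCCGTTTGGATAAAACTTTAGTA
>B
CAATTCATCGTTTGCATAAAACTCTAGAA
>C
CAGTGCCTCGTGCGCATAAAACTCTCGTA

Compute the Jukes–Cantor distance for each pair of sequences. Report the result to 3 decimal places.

d(A,B) = 0.344, d(A,C) = 0.344, d(B,C) = 0.291

A–B: 8/29 sites differ → p ≈ 0.275862, d = −0.75 ln(1 − 0.367816) = 0.343931 ≈ 0.344.
A–C: 8/29 sites differ → p ≈ 0.275862, d = −0.75 ln(1 − 0.367816) = 0.343931 ≈ 0.344.
B–C: 7/29 sites differ → p ≈ 0.241379, d = −0.75 ln(1 − 0.321839) = 0.291278 ≈ 0.291.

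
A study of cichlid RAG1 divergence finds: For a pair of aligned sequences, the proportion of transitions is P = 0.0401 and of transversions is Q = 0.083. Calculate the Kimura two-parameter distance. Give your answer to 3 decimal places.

0.134

Under the Kimura two-parameter model, d = −½ ln(1 − 2P − Q) − ¼ ln(1 − 2Q).
1 − 2P − Q = 0.8368, giving −½ ln(0.8368) = 0.089085.
1 − 2Q = 0.834, giving −¼ ln(0.834) = 0.045380.
d = 0.089085 + 0.045380 = 0.134465.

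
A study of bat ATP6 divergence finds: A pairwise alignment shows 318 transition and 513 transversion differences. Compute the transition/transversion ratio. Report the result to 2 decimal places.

0.62

R = 318/513 = 0.619883… ≈ 0.62 (to 2 d.p.).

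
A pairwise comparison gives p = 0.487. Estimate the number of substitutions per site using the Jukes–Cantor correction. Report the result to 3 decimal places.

d = −(3/4) ln(1 − 4p/3) = −0.75 ln(1 − 0.649333) = −0.75 ln(0.350667)
  = −0.75 × (-1.047918) = 0.785939 substitutions/site.

0.786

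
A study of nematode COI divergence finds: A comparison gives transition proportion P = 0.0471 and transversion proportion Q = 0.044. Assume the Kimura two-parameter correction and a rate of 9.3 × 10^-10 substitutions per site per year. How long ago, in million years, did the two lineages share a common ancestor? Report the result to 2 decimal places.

52.36

Under the Kimura two-parameter model, d = −½ ln(1 − 2P − Q) − ¼ ln(1 − 2Q).
1 − 2P − Q = 0.8618, giving −½ ln(0.8618) = 0.074366.
1 − 2Q = 0.912, giving −¼ ln(0.912) = 0.023029.
d = 0.074366 + 0.023029 = 0.097395.
Under a molecular clock d = 2μt, so t = d/(2μ) = 0.097395 / (2 × 9.3 × 10^-10) = 52.36 million years.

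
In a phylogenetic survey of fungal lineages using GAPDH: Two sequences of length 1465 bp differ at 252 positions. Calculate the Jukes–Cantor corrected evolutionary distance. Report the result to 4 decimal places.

p = 252/1465 ≈ 0.172014.
d = −(3/4) ln(1 − 4p/3) = −0.75 ln(1 − 0.229352) = −0.75 ln(0.770648)
  = −0.75 × (-0.260524) = 0.195393 substitutions/site.

0.1954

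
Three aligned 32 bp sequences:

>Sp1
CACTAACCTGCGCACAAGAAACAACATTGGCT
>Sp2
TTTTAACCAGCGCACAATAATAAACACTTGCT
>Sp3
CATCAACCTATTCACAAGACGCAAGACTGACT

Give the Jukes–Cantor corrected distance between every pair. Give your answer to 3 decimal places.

d(Sp1,Sp2) = 0.353, d(Sp1,Sp3) = 0.404, d(Sp2,Sp3) = 0.657

Sp1–Sp2: 9/32 sites differ → p = 0.28125, d = −0.75 ln(1 − 0.375) = 0.352503 ≈ 0.353.
Sp1–Sp3: 10/32 sites differ → p = 0.3125, d = −0.75 ln(1 − 0.416667) = 0.404248 ≈ 0.404.
Sp2–Sp3: 14/32 sites differ → p = 0.4375, d = −0.75 ln(1 − 0.583333) = 0.656601 ≈ 0.657.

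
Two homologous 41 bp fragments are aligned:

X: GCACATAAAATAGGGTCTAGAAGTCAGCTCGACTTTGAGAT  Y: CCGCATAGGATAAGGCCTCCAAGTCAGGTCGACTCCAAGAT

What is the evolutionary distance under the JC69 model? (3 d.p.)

0.371

The sequences differ at 12 of 41 sites, so p = 12/41 ≈ 0.292683.
d = −(3/4) ln(1 − 4p/3) = −0.75 ln(1 − 0.390244) = −0.75 ln(0.609756)
  = −0.75 × (-0.494696) = 0.371022 substitutions/site.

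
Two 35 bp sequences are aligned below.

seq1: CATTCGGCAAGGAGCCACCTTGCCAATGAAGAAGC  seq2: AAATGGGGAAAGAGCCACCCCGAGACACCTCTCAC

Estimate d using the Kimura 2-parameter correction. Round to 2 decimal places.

Of 35 sites, 4 differences are transitions and 14 are transversions, so P = 4/35 ≈ 0.114286 and Q = 14/35 = 0.4.
Under the Kimura two-parameter model, d = −½ ln(1 − 2P − Q) − ¼ ln(1 − 2Q).
1 − 2P − Q = 0.371428, giving −½ ln(0.371428) = 0.495200.
1 − 2Q = 0.2, giving −¼ ln(0.2) = 0.402359.
d = 0.495200 + 0.402359 = 0.897559.

0.90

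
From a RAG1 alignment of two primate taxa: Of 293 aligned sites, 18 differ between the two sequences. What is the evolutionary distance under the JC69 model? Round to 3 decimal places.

0.064

p = 18/293 ≈ 0.061433.
d = −(3/4) ln(1 − 4p/3) = −0.75 ln(1 − 0.081911) = −0.75 ln(0.918089)
  = −0.75 × (-0.085461) = 0.064096 substitutions/site.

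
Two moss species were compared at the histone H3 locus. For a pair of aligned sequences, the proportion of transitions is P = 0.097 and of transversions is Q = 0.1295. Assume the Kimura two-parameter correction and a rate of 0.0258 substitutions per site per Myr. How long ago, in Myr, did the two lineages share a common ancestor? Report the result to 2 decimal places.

Under the Kimura two-parameter model, d = −½ ln(1 − 2P − Q) − ¼ ln(1 − 2Q).
1 − 2P − Q = 0.6765, giving −½ ln(0.6765) = 0.195411.
1 − 2Q = 0.741, giving −¼ ln(0.741) = 0.074939.
d = 0.195411 + 0.074939 = 0.270350.
Under a molecular clock d = 2μt, so t = d/(2μ) = 0.270350 / (2 × 0.0258) = 5.24 Myr.

5.24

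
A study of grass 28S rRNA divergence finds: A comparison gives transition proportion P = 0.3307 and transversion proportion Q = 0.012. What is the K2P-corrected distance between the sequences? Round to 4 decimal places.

0.5656

Under the Kimura two-parameter model, d = −½ ln(1 − 2P − Q) − ¼ ln(1 − 2Q).
1 − 2P − Q = 0.3266, giving −½ ln(0.3266) = 0.559510.
1 − 2Q = 0.976, giving −¼ ln(0.976) = 0.006073.
d = 0.559510 + 0.006073 = 0.565583.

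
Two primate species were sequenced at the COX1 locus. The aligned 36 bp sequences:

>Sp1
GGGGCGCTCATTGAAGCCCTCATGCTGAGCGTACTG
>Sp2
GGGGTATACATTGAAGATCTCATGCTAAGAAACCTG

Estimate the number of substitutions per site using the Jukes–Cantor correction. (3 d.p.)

The sequences differ at 11 of 36 sites, so p = 11/36 ≈ 0.305556.
d = −(3/4) ln(1 − 4p/3) = −0.75 ln(1 − 0.407408) = −0.75 ln(0.592592)
  = −0.75 × (-0.523249) = 0.392437 substitutions/site.

0.392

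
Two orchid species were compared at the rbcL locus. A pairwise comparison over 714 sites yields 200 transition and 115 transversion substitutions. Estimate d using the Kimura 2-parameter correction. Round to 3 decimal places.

0.736

P = 200/714 ≈ 0.280112 and Q = 115/714 ≈ 0.161064.
Under the Kimura two-parameter model, d = −½ ln(1 − 2P − Q) − ¼ ln(1 − 2Q).
1 − 2P − Q = 0.278712, giving −½ ln(0.278712) = 0.638788.
1 − 2Q = 0.677872, giving −¼ ln(0.677872) = 0.097199.
d = 0.638788 + 0.097199 = 0.735987.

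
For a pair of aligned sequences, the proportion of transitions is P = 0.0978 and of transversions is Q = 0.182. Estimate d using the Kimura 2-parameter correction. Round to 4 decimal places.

0.3502

Under the Kimura two-parameter model, d = −½ ln(1 − 2P − Q) − ¼ ln(1 − 2Q).
1 − 2P − Q = 0.6224, giving −½ ln(0.6224) = 0.237086.
1 − 2Q = 0.636, giving −¼ ln(0.636) = 0.113139.
d = 0.237086 + 0.113139 = 0.350225.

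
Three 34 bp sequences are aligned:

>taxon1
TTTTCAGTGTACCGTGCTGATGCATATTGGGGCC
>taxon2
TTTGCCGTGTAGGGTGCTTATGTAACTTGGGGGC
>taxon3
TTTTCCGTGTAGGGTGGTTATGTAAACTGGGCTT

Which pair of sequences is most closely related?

taxon1–taxon2: 9/34 differ, p = 0.265, d = 0.326.
taxon1–taxon3: 11/34 differ, p = 0.324, d = 0.423.
taxon2–taxon3: 7/34 differ, p = 0.206, d = 0.241.
The smallest distance is between taxon2 and taxon3.

taxon2 and taxon3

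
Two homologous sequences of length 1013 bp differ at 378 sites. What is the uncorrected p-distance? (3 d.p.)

0.373

p = 378/1013 = 0.373149… ≈ 0.373 (to 3 d.p.).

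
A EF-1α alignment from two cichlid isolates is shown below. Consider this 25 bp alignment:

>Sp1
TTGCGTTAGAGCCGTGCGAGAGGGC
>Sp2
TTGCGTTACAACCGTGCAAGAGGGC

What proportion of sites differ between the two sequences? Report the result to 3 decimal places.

0.120

The sequences differ at 3 of 25 positions (sites 9, 11, 18).
p = 3/25 = 0.120.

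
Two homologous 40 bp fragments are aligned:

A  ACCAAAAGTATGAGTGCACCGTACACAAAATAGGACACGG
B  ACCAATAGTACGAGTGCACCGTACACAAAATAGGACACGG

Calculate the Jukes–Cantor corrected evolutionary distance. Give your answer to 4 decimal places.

0.0517

The sequences differ at 2 of 40 sites (6, 11), so p = 2/40 = 0.05.
d = −(3/4) ln(1 − 4p/3) = −0.75 ln(1 − 0.066667) = −0.75 ln(0.933333)
  = −0.75 × (-0.068993) = 0.051745 substitutions/site.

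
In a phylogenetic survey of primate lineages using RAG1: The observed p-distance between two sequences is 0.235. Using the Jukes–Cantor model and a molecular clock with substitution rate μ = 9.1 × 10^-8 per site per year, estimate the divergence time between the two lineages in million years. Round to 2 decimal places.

1.55

d = −(3/4) ln(1 − 4p/3) = −0.75 ln(1 − 0.313333) = −0.75 ln(0.686667)
  = −0.75 × (-0.375906) = 0.281930 substitutions/site.
Under a molecular clock d = 2μt, so t = d/(2μ) = 0.281930 / (2 × 9.1 × 10^-8) = 1.55 million years.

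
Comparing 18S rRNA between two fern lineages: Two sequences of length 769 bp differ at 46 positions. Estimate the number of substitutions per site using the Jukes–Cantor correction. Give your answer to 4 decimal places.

0.0623

p = 46/769 ≈ 0.059818.
d = −(3/4) ln(1 − 4p/3) = −0.75 ln(1 − 0.079757) = −0.75 ln(0.920243)
  = −0.75 × (-0.083118) = 0.062339 substitutions/site.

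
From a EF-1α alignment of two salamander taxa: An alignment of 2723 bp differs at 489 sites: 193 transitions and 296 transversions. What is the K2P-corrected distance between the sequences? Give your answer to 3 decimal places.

P = 193/2723 ≈ 0.070878 and Q = 296/2723 ≈ 0.108704.
Under the Kimura two-parameter model, d = −½ ln(1 − 2P − Q) − ¼ ln(1 − 2Q).
1 − 2P − Q = 0.74954, giving −½ ln(0.74954) = 0.144148.
1 − 2Q = 0.782592, giving −¼ ln(0.782592) = 0.061286.
d = 0.144148 + 0.061286 = 0.205434.

0.205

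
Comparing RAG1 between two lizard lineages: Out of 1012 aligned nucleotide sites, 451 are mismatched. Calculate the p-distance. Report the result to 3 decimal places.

p = 451/1012 = 0.445652… ≈ 0.446 (to 3 d.p.).

0.446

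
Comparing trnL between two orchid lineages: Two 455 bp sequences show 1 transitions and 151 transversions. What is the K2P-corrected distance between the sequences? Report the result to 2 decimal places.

P = 1/455 ≈ 0.002198 and Q = 151/455 ≈ 0.331868.
Under the Kimura two-parameter model, d = −½ ln(1 − 2P − Q) − ¼ ln(1 − 2Q).
1 − 2P − Q = 0.663736, giving −½ ln(0.663736) = 0.204935.
1 − 2Q = 0.336264, giving −¼ ln(0.336264) = 0.272465.
d = 0.204935 + 0.272465 = 0.477400.

0.48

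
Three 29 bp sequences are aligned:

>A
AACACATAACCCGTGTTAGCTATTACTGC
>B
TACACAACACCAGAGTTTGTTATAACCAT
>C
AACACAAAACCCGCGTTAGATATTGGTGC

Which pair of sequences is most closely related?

A–B: 11/29 differ, p = 0.379, d = 0.529.
A–C: 5/29 differ, p = 0.172, d = 0.196.
B–C: 12/29 differ, p = 0.414, d = 0.602.
The smallest distance is between A and C.

A and C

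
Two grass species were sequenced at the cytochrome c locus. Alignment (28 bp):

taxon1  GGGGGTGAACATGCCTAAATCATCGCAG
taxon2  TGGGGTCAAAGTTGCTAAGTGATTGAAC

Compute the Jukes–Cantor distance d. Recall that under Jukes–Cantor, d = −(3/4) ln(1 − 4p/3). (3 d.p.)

0.556

The sequences differ at 11 of 28 sites, so p = 11/28 ≈ 0.392857.
d = −(3/4) ln(1 − 4p/3) = −0.75 ln(1 − 0.523809) = −0.75 ln(0.476191)
  = −0.75 × (-0.741936) = 0.556452 substitutions/site.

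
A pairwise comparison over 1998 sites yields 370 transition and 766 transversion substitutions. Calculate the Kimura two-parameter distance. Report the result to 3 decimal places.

1.065

P = 370/1998 ≈ 0.185185 and Q = 766/1998 ≈ 0.383383.
Under the Kimura two-parameter model, d = −½ ln(1 − 2P − Q) − ¼ ln(1 − 2Q).
1 − 2P − Q = 0.246247, giving −½ ln(0.246247) = 0.700710.
1 − 2Q = 0.233234, giving −¼ ln(0.233234) = 0.363928.
d = 0.700710 + 0.363928 = 1.064638.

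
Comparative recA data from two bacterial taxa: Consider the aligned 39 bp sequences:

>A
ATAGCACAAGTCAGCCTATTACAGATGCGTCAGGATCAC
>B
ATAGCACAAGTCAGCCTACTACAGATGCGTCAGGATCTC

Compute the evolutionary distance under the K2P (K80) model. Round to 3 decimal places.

0.053

Of 39 sites, 1 differences are transitions and 1 are transversions, so P = 1/39 ≈ 0.025641 and Q = 1/39 ≈ 0.025641.
Under the Kimura two-parameter model, d = −½ ln(1 − 2P − Q) − ¼ ln(1 − 2Q).
1 − 2P − Q = 0.923077, giving −½ ln(0.923077) = 0.040021.
1 − 2Q = 0.948718, giving −¼ ln(0.948718) = 0.013161.
d = 0.040021 + 0.013161 = 0.053182.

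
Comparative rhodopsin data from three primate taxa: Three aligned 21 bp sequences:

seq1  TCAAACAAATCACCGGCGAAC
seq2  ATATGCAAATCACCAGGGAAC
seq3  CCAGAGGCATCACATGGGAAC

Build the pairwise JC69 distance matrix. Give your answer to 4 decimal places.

d(seq1,seq2) = 0.3597, d(seq1,seq3) = 0.5319, d(seq2,seq3) = 0.6355

seq1–seq2: 6/21 sites differ → p ≈ 0.285714, d = −0.75 ln(1 − 0.380952) = 0.359679 ≈ 0.3597.
seq1–seq3: 8/21 sites differ → p ≈ 0.380952, d = −0.75 ln(1 − 0.507936) = 0.531860 ≈ 0.5319.
seq2–seq3: 9/21 sites differ → p ≈ 0.428571, d = −0.75 ln(1 − 0.571428) = 0.635472 ≈ 0.6355.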